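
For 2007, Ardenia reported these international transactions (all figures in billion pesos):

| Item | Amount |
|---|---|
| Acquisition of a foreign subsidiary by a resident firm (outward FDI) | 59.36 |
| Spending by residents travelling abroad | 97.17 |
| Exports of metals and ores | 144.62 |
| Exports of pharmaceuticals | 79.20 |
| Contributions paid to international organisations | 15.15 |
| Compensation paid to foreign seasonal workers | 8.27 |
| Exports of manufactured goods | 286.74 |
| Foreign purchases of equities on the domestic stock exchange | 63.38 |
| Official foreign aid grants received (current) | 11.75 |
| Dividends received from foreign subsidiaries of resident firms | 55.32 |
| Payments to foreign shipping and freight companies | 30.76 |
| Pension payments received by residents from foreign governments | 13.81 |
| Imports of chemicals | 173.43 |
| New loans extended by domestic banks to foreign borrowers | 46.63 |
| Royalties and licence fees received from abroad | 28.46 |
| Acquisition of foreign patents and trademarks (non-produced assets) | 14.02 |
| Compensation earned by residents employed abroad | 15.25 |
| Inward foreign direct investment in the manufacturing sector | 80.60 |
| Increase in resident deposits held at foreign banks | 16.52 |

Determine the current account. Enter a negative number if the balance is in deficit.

Goods: 286.74 + 144.62 + 79.20 - 173.43 = 337.13
Services: -97.17 - 30.76 + 28.46 = -99.47
Primary income: 15.25 - 8.27 + 55.32 = 62.30
Secondary income: 11.75 - 15.15 + 13.81 = 10.41
Current account = 337.13 + (-99.47) + 62.30 + 10.41 = 310.37
(Excluded from the current account — financial account: acquisition of a foreign subsidiary by a resident firm (outward FDI) 59.36, foreign purchases of equities on the domestic stock exchange 63.38, new loans extended by domestic banks to foreign borrowers 46.63, inward foreign direct investment in the manufacturing sector 80.60, increase in resident deposits held at foreign banks 16.52; capital account: acquisition of foreign patents and trademarks (non-produced assets) 14.02.)

310.37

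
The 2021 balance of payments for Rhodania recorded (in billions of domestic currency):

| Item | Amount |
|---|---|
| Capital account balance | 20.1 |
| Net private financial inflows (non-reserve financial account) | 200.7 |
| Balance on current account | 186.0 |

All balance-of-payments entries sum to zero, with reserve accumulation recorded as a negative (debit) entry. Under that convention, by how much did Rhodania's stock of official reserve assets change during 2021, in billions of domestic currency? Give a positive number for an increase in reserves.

Official reserve transactions balance = -(186.0 + 20.1 + 200.7) = -406.8
An accumulation of reserves is recorded as a debit (negative entry), so the change in the stock of reserves is the negative of that balance.
Change in official reserves = -(-406.8) = 406.8

406.8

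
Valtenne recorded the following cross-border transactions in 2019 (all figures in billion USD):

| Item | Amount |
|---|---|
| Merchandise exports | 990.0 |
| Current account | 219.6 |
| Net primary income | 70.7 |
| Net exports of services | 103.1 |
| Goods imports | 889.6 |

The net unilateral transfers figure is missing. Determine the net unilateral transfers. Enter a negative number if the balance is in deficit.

-54.6

Current account = goods balance + services balance + net primary income + net secondary income
Sum of the known components = 274.2
Net unilateral transfers = CA - (known components) = 219.6 - 274.2 = -54.6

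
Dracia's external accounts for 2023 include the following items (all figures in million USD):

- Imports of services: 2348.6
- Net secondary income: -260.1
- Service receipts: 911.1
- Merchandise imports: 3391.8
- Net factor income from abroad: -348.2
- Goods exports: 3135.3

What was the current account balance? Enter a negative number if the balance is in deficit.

-2302.3

Goods balance = 3135.3 - 3391.8 = -256.5
Services balance = 911.1 - 2348.6 = -1437.5
Trade balance (goods + services) = -256.5 + (-1437.5) = -1694.0
Net primary income = -348.2
Net secondary income = -260.1
Current account = -1694.0 + (-348.2) + (-260.1) = -2302.3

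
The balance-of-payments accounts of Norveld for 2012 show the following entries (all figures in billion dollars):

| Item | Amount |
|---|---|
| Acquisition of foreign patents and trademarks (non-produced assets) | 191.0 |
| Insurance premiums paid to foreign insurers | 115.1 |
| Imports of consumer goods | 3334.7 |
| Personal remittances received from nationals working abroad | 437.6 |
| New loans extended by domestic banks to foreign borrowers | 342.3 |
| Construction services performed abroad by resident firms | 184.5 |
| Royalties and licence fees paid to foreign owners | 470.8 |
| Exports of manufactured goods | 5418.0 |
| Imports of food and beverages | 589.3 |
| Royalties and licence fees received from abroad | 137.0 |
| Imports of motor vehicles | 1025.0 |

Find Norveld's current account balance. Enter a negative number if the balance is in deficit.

642.2

Goods: 5418.0 - 3334.7 - 1025.0 - 589.3 = 469.0
Services: -115.1 + 137.0 - 470.8 + 184.5 = -264.4
Secondary income: 437.6
Current account = 469.0 + (-264.4) + 437.6 = 642.2
(Excluded from the current account — capital account: acquisition of foreign patents and trademarks (non-produced assets) 191.0; financial account: new loans extended by domestic banks to foreign borrowers 342.3.)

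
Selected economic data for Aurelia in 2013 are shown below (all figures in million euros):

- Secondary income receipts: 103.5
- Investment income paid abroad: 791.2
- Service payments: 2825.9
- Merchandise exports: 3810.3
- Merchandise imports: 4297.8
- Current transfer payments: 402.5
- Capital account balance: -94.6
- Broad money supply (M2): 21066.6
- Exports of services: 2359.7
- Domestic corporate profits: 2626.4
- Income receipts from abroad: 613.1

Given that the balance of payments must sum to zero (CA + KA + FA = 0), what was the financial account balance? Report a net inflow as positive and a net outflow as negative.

1525.4

Goods balance = 3810.3 - 4297.8 = -487.5
Services balance = 2359.7 - 2825.9 = -466.2
Trade balance (goods + services) = -487.5 + (-466.2) = -953.7
Net primary income = 613.1 - 791.2 = -178.1
Net secondary income = 103.5 - 402.5 = -299.0
Current account = -953.7 + (-178.1) + (-299.0) = -1430.8
Financial account = -(-1430.8 + (-94.6)) = 1525.4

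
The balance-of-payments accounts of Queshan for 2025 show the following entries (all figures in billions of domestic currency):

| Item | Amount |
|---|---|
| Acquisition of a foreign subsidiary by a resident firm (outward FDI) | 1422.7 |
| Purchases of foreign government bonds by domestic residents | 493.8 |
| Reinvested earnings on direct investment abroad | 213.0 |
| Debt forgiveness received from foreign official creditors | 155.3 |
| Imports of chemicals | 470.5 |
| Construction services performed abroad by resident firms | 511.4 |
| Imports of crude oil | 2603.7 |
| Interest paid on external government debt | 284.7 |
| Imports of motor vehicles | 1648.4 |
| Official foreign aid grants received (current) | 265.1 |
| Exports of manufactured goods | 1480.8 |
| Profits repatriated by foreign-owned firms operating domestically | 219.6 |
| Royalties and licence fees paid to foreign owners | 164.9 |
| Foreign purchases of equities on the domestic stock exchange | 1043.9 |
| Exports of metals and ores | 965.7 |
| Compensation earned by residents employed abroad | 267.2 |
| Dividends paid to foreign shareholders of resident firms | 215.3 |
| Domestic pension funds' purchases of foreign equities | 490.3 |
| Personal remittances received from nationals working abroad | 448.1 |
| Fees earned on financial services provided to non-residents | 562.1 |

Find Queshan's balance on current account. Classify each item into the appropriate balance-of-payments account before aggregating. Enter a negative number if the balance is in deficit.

-893.7

Goods: 965.7 + 1480.8 - 470.5 - 2603.7 - 1648.4 = -2276.1
Services: 562.1 + 511.4 - 164.9 = 908.6
Primary income: 267.2 + 213.0 - 215.3 - 284.7 - 219.6 = -239.4
Secondary income: 265.1 + 448.1 = 713.2
Current account = (-2276.1) + 908.6 + (-239.4) + 713.2 = -893.7
(Excluded from the current account — financial account: acquisition of a foreign subsidiary by a resident firm (outward FDI) 1422.7, purchases of foreign government bonds by domestic residents 493.8, foreign purchases of equities on the domestic stock exchange 1043.9, domestic pension funds' purchases of foreign equities 490.3; capital account: debt forgiveness received from foreign official creditors 155.3.)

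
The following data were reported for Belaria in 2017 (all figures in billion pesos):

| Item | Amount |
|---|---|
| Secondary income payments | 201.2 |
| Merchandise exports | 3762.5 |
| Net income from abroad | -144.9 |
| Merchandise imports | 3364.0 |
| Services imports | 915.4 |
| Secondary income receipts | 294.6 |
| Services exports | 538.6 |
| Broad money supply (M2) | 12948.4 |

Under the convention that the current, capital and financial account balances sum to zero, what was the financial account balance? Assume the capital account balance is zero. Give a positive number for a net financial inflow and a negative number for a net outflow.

Goods balance = 3762.5 - 3364.0 = 398.5
Services balance = 538.6 - 915.4 = -376.8
Trade balance (goods + services) = 398.5 + (-376.8) = 21.7
Net primary income = -144.9
Net secondary income = 294.6 - 201.2 = 93.4
Current account = 21.7 + (-144.9) + 93.4 = -29.8
Financial account = -(-29.8) = 29.8

29.8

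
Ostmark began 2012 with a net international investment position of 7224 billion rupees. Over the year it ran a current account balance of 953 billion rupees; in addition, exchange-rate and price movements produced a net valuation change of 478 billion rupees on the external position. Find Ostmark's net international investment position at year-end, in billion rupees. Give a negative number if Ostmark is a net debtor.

8655

Change in NIIP = current account + net valuation change = 953 + 478 = 1431
End-of-year NIIP = 7224 + 1431 = 8655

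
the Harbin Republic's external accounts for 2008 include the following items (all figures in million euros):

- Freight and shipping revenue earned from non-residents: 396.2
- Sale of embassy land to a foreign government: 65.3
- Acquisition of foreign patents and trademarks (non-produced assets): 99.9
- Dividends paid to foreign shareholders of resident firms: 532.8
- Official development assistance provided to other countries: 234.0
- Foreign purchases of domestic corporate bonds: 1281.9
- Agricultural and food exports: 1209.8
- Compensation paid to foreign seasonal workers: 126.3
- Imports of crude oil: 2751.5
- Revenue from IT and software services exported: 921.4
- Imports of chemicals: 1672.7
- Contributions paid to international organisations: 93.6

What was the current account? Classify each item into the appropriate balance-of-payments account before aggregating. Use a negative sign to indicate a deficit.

-2883.5

Goods: -1672.7 - 2751.5 + 1209.8 = -3214.4
Services: 921.4 + 396.2 = 1317.6
Primary income: -126.3 - 532.8 = -659.1
Secondary income: -93.6 - 234.0 = -327.6
Current account = (-3214.4) + 1317.6 + (-659.1) + (-327.6) = -2883.5
(Excluded from the current account — capital account: sale of embassy land to a foreign government 65.3, acquisition of foreign patents and trademarks (non-produced assets) 99.9; financial account: foreign purchases of domestic corporate bonds 1281.9.)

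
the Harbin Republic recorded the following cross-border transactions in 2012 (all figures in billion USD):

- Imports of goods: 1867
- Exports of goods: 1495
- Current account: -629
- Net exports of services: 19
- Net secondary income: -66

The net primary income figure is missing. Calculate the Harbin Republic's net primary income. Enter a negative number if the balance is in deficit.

-210

Current account = goods balance + services balance + net primary income + net secondary income
Sum of the known components = -419
Net primary income = CA - (known components) = -629 - (-419) = -210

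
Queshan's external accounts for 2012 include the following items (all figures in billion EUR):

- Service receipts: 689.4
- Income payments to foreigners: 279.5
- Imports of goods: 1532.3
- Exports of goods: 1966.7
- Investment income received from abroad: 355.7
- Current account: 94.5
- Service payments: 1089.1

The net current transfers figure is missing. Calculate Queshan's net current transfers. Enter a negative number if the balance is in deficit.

-16.4

Current account = goods balance + services balance + net primary income + net secondary income
Sum of the known components = 110.9
Net current transfers = CA - (known components) = 94.5 - 110.9 = -16.4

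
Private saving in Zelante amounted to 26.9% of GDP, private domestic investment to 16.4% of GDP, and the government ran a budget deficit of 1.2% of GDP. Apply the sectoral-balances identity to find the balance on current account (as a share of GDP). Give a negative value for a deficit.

9.3

By the sectoral-balances identity, CA = (S_private - I) + (T - G).
Private balance = 26.9 - 16.4 = 10.5
Government balance (T - G) = -1.2
CA = 10.5 + (-1.2) = 9.3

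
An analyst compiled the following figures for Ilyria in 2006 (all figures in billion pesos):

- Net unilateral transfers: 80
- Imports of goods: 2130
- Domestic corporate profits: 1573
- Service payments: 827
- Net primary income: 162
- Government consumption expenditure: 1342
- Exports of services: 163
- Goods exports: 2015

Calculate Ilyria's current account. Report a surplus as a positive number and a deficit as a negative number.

-537

Goods balance = 2015 - 2130 = -115
Services balance = 163 - 827 = -664
Trade balance (goods + services) = -115 + (-664) = -779
Net primary income = 162
Net secondary income = 80
Current account = -779 + 162 + 80 = -537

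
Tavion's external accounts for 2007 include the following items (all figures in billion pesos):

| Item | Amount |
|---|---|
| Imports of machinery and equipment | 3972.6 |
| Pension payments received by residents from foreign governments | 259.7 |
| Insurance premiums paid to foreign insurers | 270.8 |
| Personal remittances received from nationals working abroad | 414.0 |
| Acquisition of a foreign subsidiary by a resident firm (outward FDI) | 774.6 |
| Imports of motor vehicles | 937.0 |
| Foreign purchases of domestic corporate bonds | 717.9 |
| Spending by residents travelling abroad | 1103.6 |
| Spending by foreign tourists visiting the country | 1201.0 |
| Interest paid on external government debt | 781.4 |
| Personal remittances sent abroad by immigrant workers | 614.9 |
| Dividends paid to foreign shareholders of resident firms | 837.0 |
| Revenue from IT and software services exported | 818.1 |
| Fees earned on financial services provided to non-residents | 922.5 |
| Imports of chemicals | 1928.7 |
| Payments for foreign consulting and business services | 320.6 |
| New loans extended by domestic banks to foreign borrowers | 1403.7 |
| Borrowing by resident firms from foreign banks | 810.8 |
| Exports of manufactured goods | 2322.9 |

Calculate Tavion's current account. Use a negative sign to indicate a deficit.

Goods: 2322.9 - 937.0 - 1928.7 - 3972.6 = -4515.4
Services: -1103.6 + 922.5 + 1201.0 - 270.8 - 320.6 + 818.1 = 1246.6
Primary income: -781.4 - 837.0 = -1618.4
Secondary income: 414.0 - 614.9 + 259.7 = 58.8
Current account = (-4515.4) + 1246.6 + (-1618.4) + 58.8 = -4828.4
(Excluded from the current account — financial account: acquisition of a foreign subsidiary by a resident firm (outward FDI) 774.6, foreign purchases of domestic corporate bonds 717.9, new loans extended by domestic banks to foreign borrowers 1403.7, borrowing by resident firms from foreign banks 810.8.)

-4828.4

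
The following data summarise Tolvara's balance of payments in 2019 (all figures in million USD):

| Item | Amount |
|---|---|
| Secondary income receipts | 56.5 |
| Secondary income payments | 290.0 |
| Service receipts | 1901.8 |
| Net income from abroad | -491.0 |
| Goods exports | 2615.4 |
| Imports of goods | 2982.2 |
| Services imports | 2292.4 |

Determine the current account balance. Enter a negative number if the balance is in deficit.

Goods balance = 2615.4 - 2982.2 = -366.8
Services balance = 1901.8 - 2292.4 = -390.6
Trade balance (goods + services) = -366.8 + (-390.6) = -757.4
Net primary income = -491.0
Net secondary income = 56.5 - 290.0 = -233.5
Current account = -757.4 + (-491.0) + (-233.5) = -1481.9

-1481.9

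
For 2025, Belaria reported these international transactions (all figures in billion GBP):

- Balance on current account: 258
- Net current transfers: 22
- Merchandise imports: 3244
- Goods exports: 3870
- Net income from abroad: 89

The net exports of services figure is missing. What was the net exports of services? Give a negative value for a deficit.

Current account = goods balance + services balance + net primary income + net secondary income
Sum of the known components = 737
Net exports of services = CA - (known components) = 258 - 737 = -479

-479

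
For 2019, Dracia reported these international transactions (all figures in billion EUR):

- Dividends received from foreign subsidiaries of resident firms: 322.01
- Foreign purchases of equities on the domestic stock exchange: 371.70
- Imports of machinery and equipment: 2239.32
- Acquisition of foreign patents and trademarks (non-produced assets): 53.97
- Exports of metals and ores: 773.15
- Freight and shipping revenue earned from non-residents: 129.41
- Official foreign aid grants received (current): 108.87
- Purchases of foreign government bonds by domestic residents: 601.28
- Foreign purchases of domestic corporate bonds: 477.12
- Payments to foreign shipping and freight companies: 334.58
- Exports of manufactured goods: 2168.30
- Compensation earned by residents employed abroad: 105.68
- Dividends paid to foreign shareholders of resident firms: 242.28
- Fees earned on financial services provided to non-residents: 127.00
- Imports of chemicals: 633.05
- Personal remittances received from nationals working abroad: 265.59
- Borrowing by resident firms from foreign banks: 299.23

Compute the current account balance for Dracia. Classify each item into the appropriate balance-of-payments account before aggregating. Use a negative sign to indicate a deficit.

Goods: 2168.30 - 2239.32 - 633.05 + 773.15 = 69.08
Services: 129.41 - 334.58 + 127.00 = -78.17
Primary income: -242.28 + 322.01 + 105.68 = 185.41
Secondary income: 108.87 + 265.59 = 374.46
Current account = 69.08 + (-78.17) + 185.41 + 374.46 = 550.78
(Excluded from the current account — financial account: foreign purchases of equities on the domestic stock exchange 371.70, purchases of foreign government bonds by domestic residents 601.28, foreign purchases of domestic corporate bonds 477.12, borrowing by resident firms from foreign banks 299.23; capital account: acquisition of foreign patents and trademarks (non-produced assets) 53.97.)

550.78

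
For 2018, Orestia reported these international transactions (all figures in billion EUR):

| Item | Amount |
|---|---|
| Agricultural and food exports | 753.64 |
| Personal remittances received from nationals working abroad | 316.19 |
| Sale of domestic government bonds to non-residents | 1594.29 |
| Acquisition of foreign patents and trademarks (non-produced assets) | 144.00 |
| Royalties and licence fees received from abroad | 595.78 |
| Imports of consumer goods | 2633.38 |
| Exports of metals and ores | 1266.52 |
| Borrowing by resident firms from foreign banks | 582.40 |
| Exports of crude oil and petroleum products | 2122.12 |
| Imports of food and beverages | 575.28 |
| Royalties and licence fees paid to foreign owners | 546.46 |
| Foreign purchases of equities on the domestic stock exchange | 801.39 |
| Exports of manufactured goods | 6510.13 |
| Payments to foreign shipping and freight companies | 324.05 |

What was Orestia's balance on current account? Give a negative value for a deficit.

7485.21

Goods: -2633.38 - 575.28 + 6510.13 + 753.64 + 2122.12 + 1266.52 = 7443.75
Services: -546.46 - 324.05 + 595.78 = -274.73
Secondary income: 316.19
Current account = 7443.75 + (-274.73) + 316.19 = 7485.21
(Excluded from the current account — financial account: sale of domestic government bonds to non-residents 1594.29, borrowing by resident firms from foreign banks 582.40, foreign purchases of equities on the domestic stock exchange 801.39; capital account: acquisition of foreign patents and trademarks (non-produced assets) 144.00.)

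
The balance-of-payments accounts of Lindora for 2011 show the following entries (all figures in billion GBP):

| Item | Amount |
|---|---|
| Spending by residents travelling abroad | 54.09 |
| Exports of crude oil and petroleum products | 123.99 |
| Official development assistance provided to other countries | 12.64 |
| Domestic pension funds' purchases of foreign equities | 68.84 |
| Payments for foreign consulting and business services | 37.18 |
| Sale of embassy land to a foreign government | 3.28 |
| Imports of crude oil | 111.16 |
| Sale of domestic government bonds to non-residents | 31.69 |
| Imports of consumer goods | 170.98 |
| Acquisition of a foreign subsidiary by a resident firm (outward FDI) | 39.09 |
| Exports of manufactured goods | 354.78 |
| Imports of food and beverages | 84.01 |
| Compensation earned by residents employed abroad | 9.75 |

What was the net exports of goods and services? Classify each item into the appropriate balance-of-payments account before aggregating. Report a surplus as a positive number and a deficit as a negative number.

21.35

Goods: -111.16 - 84.01 - 170.98 + 354.78 + 123.99 = 112.62
Services: -37.18 - 54.09 = -91.27
Trade balance = 112.62 + (-91.27) = 21.35
(Excluded from the trade balance — secondary income: official development assistance provided to other countries 12.64; financial account: domestic pension funds' purchases of foreign equities 68.84, sale of domestic government bonds to non-residents 31.69, acquisition of a foreign subsidiary by a resident firm (outward FDI) 39.09; capital account: sale of embassy land to a foreign government 3.28; primary income: compensation earned by residents employed abroad 9.75.)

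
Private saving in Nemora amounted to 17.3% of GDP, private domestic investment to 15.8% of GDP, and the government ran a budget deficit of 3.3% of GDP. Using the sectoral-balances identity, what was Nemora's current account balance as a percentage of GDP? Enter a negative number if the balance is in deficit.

By the sectoral-balances identity, CA = (S_private - I) + (T - G).
Private balance = 17.3 - 15.8 = 1.5
Government balance (T - G) = -3.3
CA = 1.5 + (-3.3) = -1.8

-1.8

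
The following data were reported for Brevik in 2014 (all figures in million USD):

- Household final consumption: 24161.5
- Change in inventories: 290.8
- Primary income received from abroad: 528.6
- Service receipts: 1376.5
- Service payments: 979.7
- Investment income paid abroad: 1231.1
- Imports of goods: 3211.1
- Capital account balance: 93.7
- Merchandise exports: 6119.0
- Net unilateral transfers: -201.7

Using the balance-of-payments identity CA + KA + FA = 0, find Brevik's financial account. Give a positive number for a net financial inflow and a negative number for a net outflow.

-2494.2

Goods balance = 6119.0 - 3211.1 = 2907.9
Services balance = 1376.5 - 979.7 = 396.8
Trade balance (goods + services) = 2907.9 + 396.8 = 3304.7
Net primary income = 528.6 - 1231.1 = -702.5
Net secondary income = -201.7
Current account = 3304.7 + (-702.5) + (-201.7) = 2400.5
Financial account = -(2400.5 + 93.7) = -2494.2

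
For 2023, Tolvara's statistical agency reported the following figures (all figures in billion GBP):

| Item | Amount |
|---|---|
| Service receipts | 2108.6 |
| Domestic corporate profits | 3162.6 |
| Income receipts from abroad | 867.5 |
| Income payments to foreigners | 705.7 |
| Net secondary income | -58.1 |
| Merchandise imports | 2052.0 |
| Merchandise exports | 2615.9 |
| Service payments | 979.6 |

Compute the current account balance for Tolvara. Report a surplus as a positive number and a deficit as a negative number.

Goods balance = 2615.9 - 2052.0 = 563.9
Services balance = 2108.6 - 979.6 = 1129.0
Trade balance (goods + services) = 563.9 + 1129.0 = 1692.9
Net primary income = 867.5 - 705.7 = 161.8
Net secondary income = -58.1
Current account = 1692.9 + 161.8 + (-58.1) = 1796.6

1796.6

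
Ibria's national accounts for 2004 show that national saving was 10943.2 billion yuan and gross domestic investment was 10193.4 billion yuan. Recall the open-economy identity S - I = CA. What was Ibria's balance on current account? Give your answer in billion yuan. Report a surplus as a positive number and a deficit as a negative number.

749.8

S - I = CA (net lending to the rest of the world).
CA = S - I = 10943.2 - 10193.4 = 749.8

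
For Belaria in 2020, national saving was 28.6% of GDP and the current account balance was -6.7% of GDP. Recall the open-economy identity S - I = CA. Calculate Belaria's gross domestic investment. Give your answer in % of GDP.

35.3

I = S - CA = 28.6 - (-6.7) = 35.3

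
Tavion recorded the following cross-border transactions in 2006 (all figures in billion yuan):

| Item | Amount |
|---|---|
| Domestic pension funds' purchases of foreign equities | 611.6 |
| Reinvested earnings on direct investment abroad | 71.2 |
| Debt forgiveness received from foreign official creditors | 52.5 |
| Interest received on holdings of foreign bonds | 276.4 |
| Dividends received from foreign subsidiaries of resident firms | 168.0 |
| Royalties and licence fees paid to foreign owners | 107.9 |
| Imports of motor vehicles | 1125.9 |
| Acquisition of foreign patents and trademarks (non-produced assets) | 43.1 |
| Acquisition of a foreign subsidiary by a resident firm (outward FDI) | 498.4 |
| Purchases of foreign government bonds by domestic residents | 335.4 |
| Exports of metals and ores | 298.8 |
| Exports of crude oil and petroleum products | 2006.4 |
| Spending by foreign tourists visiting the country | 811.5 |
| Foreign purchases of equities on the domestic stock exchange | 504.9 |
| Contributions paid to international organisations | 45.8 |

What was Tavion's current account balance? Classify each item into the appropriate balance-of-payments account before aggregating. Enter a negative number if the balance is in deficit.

2352.7

Goods: -1125.9 + 298.8 + 2006.4 = 1179.3
Services: 811.5 - 107.9 = 703.6
Primary income: 71.2 + 276.4 + 168.0 = 515.6
Secondary income: -45.8
Current account = 1179.3 + 703.6 + 515.6 + (-45.8) = 2352.7
(Excluded from the current account — financial account: domestic pension funds' purchases of foreign equities 611.6, acquisition of a foreign subsidiary by a resident firm (outward FDI) 498.4, purchases of foreign government bonds by domestic residents 335.4, foreign purchases of equities on the domestic stock exchange 504.9; capital account: debt forgiveness received from foreign official creditors 52.5, acquisition of foreign patents and trademarks (non-produced assets) 43.1.)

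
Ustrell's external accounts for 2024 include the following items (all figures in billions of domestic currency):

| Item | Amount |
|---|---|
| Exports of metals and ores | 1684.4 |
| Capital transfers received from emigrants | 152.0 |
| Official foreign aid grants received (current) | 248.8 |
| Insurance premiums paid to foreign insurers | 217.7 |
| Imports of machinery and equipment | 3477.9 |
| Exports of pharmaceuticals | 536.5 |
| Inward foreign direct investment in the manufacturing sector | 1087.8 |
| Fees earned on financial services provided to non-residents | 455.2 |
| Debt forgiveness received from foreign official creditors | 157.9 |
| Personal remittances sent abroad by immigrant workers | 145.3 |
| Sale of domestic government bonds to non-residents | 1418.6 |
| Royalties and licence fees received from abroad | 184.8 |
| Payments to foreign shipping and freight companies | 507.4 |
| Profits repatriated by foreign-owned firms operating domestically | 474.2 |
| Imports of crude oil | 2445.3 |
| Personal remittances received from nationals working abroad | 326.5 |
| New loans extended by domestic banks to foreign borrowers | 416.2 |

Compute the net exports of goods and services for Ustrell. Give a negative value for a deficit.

-3787.4

Goods: 1684.4 - 3477.9 + 536.5 - 2445.3 = -3702.3
Services: -507.4 + 184.8 + 455.2 - 217.7 = -85.1
Trade balance = -3702.3 + (-85.1) = -3787.4
(Excluded from the trade balance — capital account: capital transfers received from emigrants 152.0, debt forgiveness received from foreign official creditors 157.9; secondary income: official foreign aid grants received (current) 248.8, personal remittances sent abroad by immigrant workers 145.3, personal remittances received from nationals working abroad 326.5; financial account: inward foreign direct investment in the manufacturing sector 1087.8, sale of domestic government bonds to non-residents 1418.6, new loans extended by domestic banks to foreign borrowers 416.2; primary income: profits repatriated by foreign-owned firms operating domestically 474.2.)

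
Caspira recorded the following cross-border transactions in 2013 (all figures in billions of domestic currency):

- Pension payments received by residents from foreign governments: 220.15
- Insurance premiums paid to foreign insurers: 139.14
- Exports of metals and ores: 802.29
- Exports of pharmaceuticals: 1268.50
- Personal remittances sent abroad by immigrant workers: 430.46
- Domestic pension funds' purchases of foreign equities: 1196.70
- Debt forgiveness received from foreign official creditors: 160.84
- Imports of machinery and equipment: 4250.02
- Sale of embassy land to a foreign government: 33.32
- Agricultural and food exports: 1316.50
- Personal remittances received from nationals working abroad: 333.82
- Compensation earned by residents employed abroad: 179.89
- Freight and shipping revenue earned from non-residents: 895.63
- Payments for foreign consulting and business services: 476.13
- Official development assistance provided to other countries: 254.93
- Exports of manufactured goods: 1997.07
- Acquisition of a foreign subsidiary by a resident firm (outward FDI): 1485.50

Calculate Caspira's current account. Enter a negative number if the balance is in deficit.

Goods: 1268.50 + 802.29 + 1997.07 - 4250.02 + 1316.50 = 1134.34
Services: -139.14 - 476.13 + 895.63 = 280.36
Primary income: 179.89
Secondary income: 220.15 - 430.46 - 254.93 + 333.82 = -131.42
Current account = 1134.34 + 280.36 + 179.89 + (-131.42) = 1463.17
(Excluded from the current account — financial account: domestic pension funds' purchases of foreign equities 1196.70, acquisition of a foreign subsidiary by a resident firm (outward FDI) 1485.50; capital account: debt forgiveness received from foreign official creditors 160.84, sale of embassy land to a foreign government 33.32.)

1463.17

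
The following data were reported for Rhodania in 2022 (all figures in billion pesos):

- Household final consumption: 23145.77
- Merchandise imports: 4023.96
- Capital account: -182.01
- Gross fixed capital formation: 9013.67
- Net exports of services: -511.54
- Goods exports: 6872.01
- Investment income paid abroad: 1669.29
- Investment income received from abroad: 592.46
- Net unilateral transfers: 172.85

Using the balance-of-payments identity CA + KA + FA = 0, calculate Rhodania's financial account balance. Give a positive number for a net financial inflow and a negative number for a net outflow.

Goods balance = 6872.01 - 4023.96 = 2848.05
Services balance = -511.54
Trade balance (goods + services) = 2848.05 + (-511.54) = 2336.51
Net primary income = 592.46 - 1669.29 = -1076.83
Net secondary income = 172.85
Current account = 2336.51 + (-1076.83) + 172.85 = 1432.53
Financial account = -(1432.53 + (-182.01)) = -1250.52

-1250.52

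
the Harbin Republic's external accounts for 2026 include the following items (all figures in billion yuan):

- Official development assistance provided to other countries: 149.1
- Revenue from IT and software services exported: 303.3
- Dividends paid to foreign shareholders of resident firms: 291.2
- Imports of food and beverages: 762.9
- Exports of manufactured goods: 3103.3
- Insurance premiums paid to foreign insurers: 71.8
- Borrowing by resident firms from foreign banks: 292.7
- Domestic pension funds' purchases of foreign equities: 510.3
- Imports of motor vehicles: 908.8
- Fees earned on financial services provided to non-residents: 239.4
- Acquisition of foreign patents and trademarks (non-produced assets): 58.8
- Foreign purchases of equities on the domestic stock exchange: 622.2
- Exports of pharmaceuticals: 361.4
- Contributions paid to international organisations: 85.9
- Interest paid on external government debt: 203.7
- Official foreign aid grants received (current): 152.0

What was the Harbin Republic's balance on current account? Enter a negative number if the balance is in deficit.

Goods: -762.9 + 361.4 + 3103.3 - 908.8 = 1793.0
Services: 239.4 + 303.3 - 71.8 = 470.9
Primary income: -203.7 - 291.2 = -494.9
Secondary income: -85.9 + 152.0 - 149.1 = -83.0
Current account = 1793.0 + 470.9 + (-494.9) + (-83.0) = 1686.0
(Excluded from the current account — financial account: borrowing by resident firms from foreign banks 292.7, domestic pension funds' purchases of foreign equities 510.3, foreign purchases of equities on the domestic stock exchange 622.2; capital account: acquisition of foreign patents and trademarks (non-produced assets) 58.8.)

1686.0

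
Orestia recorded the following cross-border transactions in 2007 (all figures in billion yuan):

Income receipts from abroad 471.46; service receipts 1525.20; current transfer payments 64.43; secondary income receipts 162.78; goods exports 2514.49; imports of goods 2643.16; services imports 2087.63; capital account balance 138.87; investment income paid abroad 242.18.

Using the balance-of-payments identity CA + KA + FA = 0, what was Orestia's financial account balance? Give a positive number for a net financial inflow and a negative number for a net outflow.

Goods balance = 2514.49 - 2643.16 = -128.67
Services balance = 1525.20 - 2087.63 = -562.43
Trade balance (goods + services) = -128.67 + (-562.43) = -691.10
Net primary income = 471.46 - 242.18 = 229.28
Net secondary income = 162.78 - 64.43 = 98.35
Current account = -691.10 + 229.28 + 98.35 = -363.47
Financial account = -(-363.47 + 138.87) = 224.60

224.60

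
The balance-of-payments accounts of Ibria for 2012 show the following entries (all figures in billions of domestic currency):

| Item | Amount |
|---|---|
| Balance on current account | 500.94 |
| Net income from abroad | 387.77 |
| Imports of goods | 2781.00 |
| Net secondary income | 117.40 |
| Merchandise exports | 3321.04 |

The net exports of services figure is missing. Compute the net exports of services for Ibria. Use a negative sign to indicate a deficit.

Current account = goods balance + services balance + net primary income + net secondary income
Sum of the known components = 1045.21
Net exports of services = CA - (known components) = 500.94 - 1045.21 = -544.27

-544.27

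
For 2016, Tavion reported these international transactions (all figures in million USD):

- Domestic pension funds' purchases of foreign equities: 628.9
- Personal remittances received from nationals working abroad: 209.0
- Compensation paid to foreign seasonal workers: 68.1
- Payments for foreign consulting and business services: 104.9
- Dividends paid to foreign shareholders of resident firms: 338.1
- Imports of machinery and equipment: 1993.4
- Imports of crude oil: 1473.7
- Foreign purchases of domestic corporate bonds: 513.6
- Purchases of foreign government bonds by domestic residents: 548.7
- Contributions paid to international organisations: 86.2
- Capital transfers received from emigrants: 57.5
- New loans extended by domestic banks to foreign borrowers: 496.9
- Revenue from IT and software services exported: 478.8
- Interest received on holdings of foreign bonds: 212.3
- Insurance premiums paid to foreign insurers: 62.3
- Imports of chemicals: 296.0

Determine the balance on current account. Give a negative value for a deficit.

-3522.6

Goods: -296.0 - 1473.7 - 1993.4 = -3763.1
Services: -62.3 - 104.9 + 478.8 = 311.6
Primary income: 212.3 - 68.1 - 338.1 = -193.9
Secondary income: -86.2 + 209.0 = 122.8
Current account = (-3763.1) + 311.6 + (-193.9) + 122.8 = -3522.6
(Excluded from the current account — financial account: domestic pension funds' purchases of foreign equities 628.9, foreign purchases of domestic corporate bonds 513.6, purchases of foreign government bonds by domestic residents 548.7, new loans extended by domestic banks to foreign borrowers 496.9; capital account: capital transfers received from emigrants 57.5.)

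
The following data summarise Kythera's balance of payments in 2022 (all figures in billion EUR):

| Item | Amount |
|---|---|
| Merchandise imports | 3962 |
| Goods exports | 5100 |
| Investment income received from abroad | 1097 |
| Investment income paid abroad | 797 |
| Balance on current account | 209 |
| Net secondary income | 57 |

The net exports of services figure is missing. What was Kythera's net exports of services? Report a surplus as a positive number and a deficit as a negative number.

-1286

Current account = goods balance + services balance + net primary income + net secondary income
Sum of the known components = 1495
Net exports of services = CA - (known components) = 209 - 1495 = -1286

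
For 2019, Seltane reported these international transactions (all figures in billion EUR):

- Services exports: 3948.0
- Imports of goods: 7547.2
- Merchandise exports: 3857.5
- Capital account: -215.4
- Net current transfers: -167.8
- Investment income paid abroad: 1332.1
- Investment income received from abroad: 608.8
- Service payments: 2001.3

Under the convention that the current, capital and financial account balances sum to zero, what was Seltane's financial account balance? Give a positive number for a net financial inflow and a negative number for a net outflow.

Goods balance = 3857.5 - 7547.2 = -3689.7
Services balance = 3948.0 - 2001.3 = 1946.7
Trade balance (goods + services) = -3689.7 + 1946.7 = -1743.0
Net primary income = 608.8 - 1332.1 = -723.3
Net secondary income = -167.8
Current account = -1743.0 + (-723.3) + (-167.8) = -2634.1
Financial account = -(-2634.1 + (-215.4)) = 2849.5

2849.5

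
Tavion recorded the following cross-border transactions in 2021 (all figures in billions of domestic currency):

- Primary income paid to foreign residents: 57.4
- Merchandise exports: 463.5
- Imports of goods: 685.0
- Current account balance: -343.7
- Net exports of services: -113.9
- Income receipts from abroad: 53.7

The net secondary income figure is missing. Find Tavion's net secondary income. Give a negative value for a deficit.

Current account = goods balance + services balance + net primary income + net secondary income
Sum of the known components = -339.1
Net secondary income = CA - (known components) = -343.7 - (-339.1) = -4.6

-4.6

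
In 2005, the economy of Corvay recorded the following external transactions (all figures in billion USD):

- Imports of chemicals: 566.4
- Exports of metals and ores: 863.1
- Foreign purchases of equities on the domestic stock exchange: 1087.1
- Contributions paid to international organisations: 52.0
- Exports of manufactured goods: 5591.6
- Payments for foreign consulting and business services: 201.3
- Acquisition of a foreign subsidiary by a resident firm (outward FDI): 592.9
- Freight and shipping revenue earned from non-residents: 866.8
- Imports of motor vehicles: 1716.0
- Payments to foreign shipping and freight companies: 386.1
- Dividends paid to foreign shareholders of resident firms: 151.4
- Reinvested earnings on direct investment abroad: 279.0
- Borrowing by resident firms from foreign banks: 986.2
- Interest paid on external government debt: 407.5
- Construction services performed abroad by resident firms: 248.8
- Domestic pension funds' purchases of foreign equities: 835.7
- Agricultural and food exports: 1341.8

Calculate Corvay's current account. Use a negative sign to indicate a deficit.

5710.4

Goods: 863.1 + 1341.8 - 566.4 + 5591.6 - 1716.0 = 5514.1
Services: 866.8 - 386.1 - 201.3 + 248.8 = 528.2
Primary income: -151.4 - 407.5 + 279.0 = -279.9
Secondary income: -52.0
Current account = 5514.1 + 528.2 + (-279.9) + (-52.0) = 5710.4
(Excluded from the current account — financial account: foreign purchases of equities on the domestic stock exchange 1087.1, acquisition of a foreign subsidiary by a resident firm (outward FDI) 592.9, borrowing by resident firms from foreign banks 986.2, domestic pension funds' purchases of foreign equities 835.7.)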